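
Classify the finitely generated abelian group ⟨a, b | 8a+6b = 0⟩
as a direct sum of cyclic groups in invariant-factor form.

rank_ℚ(R)=1; free=2−1=1
SNF(R) diag = [2] → torsion [2]

Answer: M ≅ ℤ^1 ⊕ ℤ/2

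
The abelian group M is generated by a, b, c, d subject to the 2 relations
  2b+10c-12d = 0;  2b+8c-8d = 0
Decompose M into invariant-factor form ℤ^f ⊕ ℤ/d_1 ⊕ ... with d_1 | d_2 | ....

rank_ℚ(R)=2; free=4−2=2
SNF(R) diag = [2, 2] → torsion [2, 2]

Answer: M ≅ ℤ^2 ⊕ ℤ/2 ⊕ ℤ/2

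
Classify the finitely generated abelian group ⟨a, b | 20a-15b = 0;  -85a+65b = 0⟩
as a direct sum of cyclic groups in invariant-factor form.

rank_ℚ(R)=2; free=2−2=0
SNF(R) diag = [5, 5] → torsion [5, 5]

Answer: M ≅ ℤ/5 ⊕ ℤ/5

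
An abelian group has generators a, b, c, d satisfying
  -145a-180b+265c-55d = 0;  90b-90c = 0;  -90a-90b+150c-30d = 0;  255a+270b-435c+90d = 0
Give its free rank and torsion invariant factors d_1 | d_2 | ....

Answer: M ≅ ℤ/5 ⊕ ℤ/15 ⊕ ℤ/30 ⊕ ℤ/90

Derivation:
rank_ℚ(R)=4; free=4−4=0
SNF(R) diag = [5, 15, 30, 90] → torsion [5, 15, 30, 90]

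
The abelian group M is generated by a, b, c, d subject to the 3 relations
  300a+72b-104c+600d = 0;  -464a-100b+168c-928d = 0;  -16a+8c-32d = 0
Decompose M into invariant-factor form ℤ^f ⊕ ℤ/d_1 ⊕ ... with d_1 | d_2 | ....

Answer: M ≅ ℤ^1 ⊕ ℤ/4 ⊕ ℤ/4 ⊕ ℤ/8

Derivation:
rank_ℚ(R)=3; free=4−3=1
SNF(R) diag = [4, 4, 8] → torsion [4, 4, 8]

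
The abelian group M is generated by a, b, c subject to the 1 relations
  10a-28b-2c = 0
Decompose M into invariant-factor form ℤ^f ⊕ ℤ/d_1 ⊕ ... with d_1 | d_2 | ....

rank_ℚ(R)=1; free=3−1=2
SNF(R) diag = [2] → torsion [2]

Answer: M ≅ ℤ^2 ⊕ ℤ/2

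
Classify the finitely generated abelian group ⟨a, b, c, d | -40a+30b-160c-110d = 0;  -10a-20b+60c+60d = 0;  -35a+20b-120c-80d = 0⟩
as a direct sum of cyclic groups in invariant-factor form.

Answer: M ≅ ℤ^1 ⊕ ℤ/5 ⊕ ℤ/10 ⊕ ℤ/20

Derivation:
rank_ℚ(R)=3; free=4−3=1
SNF(R) diag = [5, 10, 20] → torsion [5, 10, 20]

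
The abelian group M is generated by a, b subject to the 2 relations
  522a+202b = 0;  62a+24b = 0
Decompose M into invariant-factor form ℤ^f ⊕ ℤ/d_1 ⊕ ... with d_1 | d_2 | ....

Answer: M ≅ ℤ/2 ⊕ ℤ/2

Derivation:
rank_ℚ(R)=2; free=2−2=0
SNF(R) diag = [2, 2] → torsion [2, 2]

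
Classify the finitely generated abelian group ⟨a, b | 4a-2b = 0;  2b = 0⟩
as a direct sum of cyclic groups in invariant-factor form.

Answer: M ≅ ℤ/2 ⊕ ℤ/4

Derivation:
rank_ℚ(R)=2; free=2−2=0
SNF(R) diag = [2, 4] → torsion [2, 4]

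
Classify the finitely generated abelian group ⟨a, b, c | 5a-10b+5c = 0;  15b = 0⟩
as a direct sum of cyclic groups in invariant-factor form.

Answer: M ≅ ℤ^1 ⊕ ℤ/5 ⊕ ℤ/15

Derivation:
rank_ℚ(R)=2; free=3−2=1
SNF(R) diag = [5, 15] → torsion [5, 15]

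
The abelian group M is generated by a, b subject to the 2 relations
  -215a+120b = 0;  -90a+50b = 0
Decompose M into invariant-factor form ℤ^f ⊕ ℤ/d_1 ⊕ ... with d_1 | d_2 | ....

Answer: M ≅ ℤ/5 ⊕ ℤ/10

Derivation:
rank_ℚ(R)=2; free=2−2=0
SNF(R) diag = [5, 10] → torsion [5, 10]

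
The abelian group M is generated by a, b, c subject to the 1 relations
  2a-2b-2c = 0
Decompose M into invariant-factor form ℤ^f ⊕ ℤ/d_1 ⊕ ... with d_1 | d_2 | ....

Answer: M ≅ ℤ^2 ⊕ ℤ/2

Derivation:
rank_ℚ(R)=1; free=3−1=2
SNF(R) diag = [2] → torsion [2]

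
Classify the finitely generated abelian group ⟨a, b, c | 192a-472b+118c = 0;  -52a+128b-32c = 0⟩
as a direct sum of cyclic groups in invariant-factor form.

Answer: M ≅ ℤ^1 ⊕ ℤ/2 ⊕ ℤ/4

Derivation:
rank_ℚ(R)=2; free=3−2=1
SNF(R) diag = [2, 4] → torsion [2, 4]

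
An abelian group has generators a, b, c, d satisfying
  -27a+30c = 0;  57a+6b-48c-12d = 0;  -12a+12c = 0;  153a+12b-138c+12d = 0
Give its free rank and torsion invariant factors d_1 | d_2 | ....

Answer: M ≅ ℤ/3 ⊕ ℤ/6 ⊕ ℤ/12 ⊕ ℤ/36

Derivation:
rank_ℚ(R)=4; free=4−4=0
SNF(R) diag = [3, 6, 12, 36] → torsion [3, 6, 12, 36]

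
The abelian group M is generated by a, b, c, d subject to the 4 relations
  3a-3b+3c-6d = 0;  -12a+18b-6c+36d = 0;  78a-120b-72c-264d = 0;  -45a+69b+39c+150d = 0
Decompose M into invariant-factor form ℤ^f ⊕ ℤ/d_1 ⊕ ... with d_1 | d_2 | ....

rank_ℚ(R)=4; free=4−4=0
SNF(R) diag = [3, 6, 12, 12] → torsion [3, 6, 12, 12]

Answer: M ≅ ℤ/3 ⊕ ℤ/6 ⊕ ℤ/12 ⊕ ℤ/12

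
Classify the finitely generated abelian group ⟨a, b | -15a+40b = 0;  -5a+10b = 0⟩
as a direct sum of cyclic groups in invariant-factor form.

Answer: M ≅ ℤ/5 ⊕ ℤ/10

Derivation:
rank_ℚ(R)=2; free=2−2=0
SNF(R) diag = [5, 10] → torsion [5, 10]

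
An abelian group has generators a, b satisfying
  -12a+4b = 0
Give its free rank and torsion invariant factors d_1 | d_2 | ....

rank_ℚ(R)=1; free=2−1=1
SNF(R) diag = [4] → torsion [4]

Answer: M ≅ ℤ^1 ⊕ ℤ/4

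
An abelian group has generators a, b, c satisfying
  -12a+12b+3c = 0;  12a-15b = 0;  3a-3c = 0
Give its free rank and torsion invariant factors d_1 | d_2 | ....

rank_ℚ(R)=3; free=3−3=0
SNF(R) diag = [3, 3, 3] → torsion [3, 3, 3]

Answer: M ≅ ℤ/3 ⊕ ℤ/3 ⊕ ℤ/3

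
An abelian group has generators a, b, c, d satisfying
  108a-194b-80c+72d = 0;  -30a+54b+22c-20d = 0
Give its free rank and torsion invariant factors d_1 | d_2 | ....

Answer: M ≅ ℤ^2 ⊕ ℤ/2 ⊕ ℤ/2

Derivation:
rank_ℚ(R)=2; free=4−2=2
SNF(R) diag = [2, 2] → torsion [2, 2]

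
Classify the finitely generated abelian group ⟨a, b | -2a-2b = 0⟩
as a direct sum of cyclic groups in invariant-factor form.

Answer: M ≅ ℤ^1 ⊕ ℤ/2

Derivation:
rank_ℚ(R)=1; free=2−1=1
SNF(R) diag = [2] → torsion [2]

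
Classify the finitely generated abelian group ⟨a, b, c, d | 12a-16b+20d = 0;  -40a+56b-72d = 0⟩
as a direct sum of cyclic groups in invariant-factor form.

rank_ℚ(R)=2; free=4−2=2
SNF(R) diag = [4, 8] → torsion [4, 8]

Answer: M ≅ ℤ^2 ⊕ ℤ/4 ⊕ ℤ/8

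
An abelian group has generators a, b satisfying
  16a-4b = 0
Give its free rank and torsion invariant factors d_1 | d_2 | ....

rank_ℚ(R)=1; free=2−1=1
SNF(R) diag = [4] → torsion [4]

Answer: M ≅ ℤ^1 ⊕ ℤ/4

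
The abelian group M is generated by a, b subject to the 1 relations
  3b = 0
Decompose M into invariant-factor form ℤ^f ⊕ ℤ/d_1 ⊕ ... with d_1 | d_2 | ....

rank_ℚ(R)=1; free=2−1=1
SNF(R) diag = [3] → torsion [3]

Answer: M ≅ ℤ^1 ⊕ ℤ/3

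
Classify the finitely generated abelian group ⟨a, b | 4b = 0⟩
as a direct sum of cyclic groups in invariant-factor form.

Answer: M ≅ ℤ^1 ⊕ ℤ/4

Derivation:
rank_ℚ(R)=1; free=2−1=1
SNF(R) diag = [4] → torsion [4]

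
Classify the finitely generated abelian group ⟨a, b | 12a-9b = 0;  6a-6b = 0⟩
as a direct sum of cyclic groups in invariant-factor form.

Answer: M ≅ ℤ/3 ⊕ ℤ/6

Derivation:
rank_ℚ(R)=2; free=2−2=0
SNF(R) diag = [3, 6] → torsion [3, 6]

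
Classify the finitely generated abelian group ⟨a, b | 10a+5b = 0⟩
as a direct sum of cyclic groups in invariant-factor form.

Answer: M ≅ ℤ^1 ⊕ ℤ/5

Derivation:
rank_ℚ(R)=1; free=2−1=1
SNF(R) diag = [5] → torsion [5]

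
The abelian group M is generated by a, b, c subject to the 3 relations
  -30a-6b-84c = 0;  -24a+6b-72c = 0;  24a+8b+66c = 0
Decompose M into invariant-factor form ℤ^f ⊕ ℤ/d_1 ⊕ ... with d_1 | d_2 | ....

Answer: M ≅ ℤ/2 ⊕ ℤ/6 ⊕ ℤ/6

Derivation:
rank_ℚ(R)=3; free=3−3=0
SNF(R) diag = [2, 6, 6] → torsion [2, 6, 6]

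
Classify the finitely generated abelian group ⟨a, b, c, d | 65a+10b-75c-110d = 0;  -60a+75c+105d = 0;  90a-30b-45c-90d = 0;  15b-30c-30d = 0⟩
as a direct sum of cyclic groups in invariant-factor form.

Answer: M ≅ ℤ/5 ⊕ ℤ/15 ⊕ ℤ/15 ⊕ ℤ/15

Derivation:
rank_ℚ(R)=4; free=4−4=0
SNF(R) diag = [5, 15, 15, 15] → torsion [5, 15, 15, 15]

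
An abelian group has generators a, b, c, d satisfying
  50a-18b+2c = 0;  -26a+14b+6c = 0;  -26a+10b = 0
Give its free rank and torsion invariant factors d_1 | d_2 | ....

rank_ℚ(R)=3; free=4−3=1
SNF(R) diag = [2, 2, 4] → torsion [2, 2, 4]

Answer: M ≅ ℤ^1 ⊕ ℤ/2 ⊕ ℤ/2 ⊕ ℤ/4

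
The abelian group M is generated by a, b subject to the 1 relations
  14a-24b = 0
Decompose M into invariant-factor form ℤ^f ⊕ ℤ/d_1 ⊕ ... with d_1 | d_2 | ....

Answer: M ≅ ℤ^1 ⊕ ℤ/2

Derivation:
rank_ℚ(R)=1; free=2−1=1
SNF(R) diag = [2] → torsion [2]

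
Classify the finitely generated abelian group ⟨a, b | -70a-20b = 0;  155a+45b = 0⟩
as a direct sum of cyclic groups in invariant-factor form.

Answer: M ≅ ℤ/5 ⊕ ℤ/10

Derivation:
rank_ℚ(R)=2; free=2−2=0
SNF(R) diag = [5, 10] → torsion [5, 10]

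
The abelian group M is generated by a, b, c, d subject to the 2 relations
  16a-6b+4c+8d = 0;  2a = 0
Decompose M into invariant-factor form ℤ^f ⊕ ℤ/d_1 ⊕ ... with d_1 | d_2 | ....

Answer: M ≅ ℤ^2 ⊕ ℤ/2 ⊕ ℤ/2

Derivation:
rank_ℚ(R)=2; free=4−2=2
SNF(R) diag = [2, 2] → torsion [2, 2]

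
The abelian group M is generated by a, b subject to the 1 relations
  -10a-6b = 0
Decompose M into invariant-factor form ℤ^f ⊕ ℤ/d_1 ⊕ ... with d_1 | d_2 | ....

rank_ℚ(R)=1; free=2−1=1
SNF(R) diag = [2] → torsion [2]

Answer: M ≅ ℤ^1 ⊕ ℤ/2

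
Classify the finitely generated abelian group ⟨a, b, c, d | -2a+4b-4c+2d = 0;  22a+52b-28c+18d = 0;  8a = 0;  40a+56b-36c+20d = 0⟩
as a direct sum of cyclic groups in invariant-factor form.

rank_ℚ(R)=4; free=4−4=0
SNF(R) diag = [2, 4, 8, 16] → torsion [2, 4, 8, 16]

Answer: M ≅ ℤ/2 ⊕ ℤ/4 ⊕ ℤ/8 ⊕ ℤ/16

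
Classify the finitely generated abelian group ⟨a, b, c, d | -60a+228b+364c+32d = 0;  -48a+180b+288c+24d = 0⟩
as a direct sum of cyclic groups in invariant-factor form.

Answer: M ≅ ℤ^2 ⊕ ℤ/4 ⊕ ℤ/12

Derivation:
rank_ℚ(R)=2; free=4−2=2
SNF(R) diag = [4, 12] → torsion [4, 12]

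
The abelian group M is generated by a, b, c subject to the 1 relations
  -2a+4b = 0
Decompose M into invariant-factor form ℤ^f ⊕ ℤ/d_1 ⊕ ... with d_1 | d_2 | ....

Answer: M ≅ ℤ^2 ⊕ ℤ/2

Derivation:
rank_ℚ(R)=1; free=3−1=2
SNF(R) diag = [2] → torsion [2]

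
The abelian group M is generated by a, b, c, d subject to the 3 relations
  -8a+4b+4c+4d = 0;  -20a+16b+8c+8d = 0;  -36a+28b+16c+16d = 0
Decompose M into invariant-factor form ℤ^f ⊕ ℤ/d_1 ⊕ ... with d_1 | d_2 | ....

rank_ℚ(R)=3; free=4−3=1
SNF(R) diag = [4, 4, 4] → torsion [4, 4, 4]

Answer: M ≅ ℤ^1 ⊕ ℤ/4 ⊕ ℤ/4 ⊕ ℤ/4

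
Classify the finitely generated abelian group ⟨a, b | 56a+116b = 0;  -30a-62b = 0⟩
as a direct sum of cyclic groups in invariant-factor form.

rank_ℚ(R)=2; free=2−2=0
SNF(R) diag = [2, 4] → torsion [2, 4]

Answer: M ≅ ℤ/2 ⊕ ℤ/4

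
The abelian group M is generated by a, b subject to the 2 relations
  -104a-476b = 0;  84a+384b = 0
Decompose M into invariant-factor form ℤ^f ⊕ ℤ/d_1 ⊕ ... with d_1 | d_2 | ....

rank_ℚ(R)=2; free=2−2=0
SNF(R) diag = [4, 12] → torsion [4, 12]

Answer: M ≅ ℤ/4 ⊕ ℤ/12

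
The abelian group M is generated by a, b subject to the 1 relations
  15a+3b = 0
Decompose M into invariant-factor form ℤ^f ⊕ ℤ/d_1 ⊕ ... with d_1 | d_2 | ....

rank_ℚ(R)=1; free=2−1=1
SNF(R) diag = [3] → torsion [3]

Answer: M ≅ ℤ^1 ⊕ ℤ/3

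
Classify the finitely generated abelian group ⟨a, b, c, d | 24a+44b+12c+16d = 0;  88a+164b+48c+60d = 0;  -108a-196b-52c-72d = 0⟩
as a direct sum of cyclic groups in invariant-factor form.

rank_ℚ(R)=3; free=4−3=1
SNF(R) diag = [4, 4, 4] → torsion [4, 4, 4]

Answer: M ≅ ℤ^1 ⊕ ℤ/4 ⊕ ℤ/4 ⊕ ℤ/4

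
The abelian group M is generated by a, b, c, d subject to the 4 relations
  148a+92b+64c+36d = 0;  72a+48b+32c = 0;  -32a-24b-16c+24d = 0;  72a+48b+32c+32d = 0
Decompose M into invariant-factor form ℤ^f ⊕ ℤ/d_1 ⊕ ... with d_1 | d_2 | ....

rank_ℚ(R)=4; free=4−4=0
SNF(R) diag = [4, 8, 16, 32] → torsion [4, 8, 16, 32]

Answer: M ≅ ℤ/4 ⊕ ℤ/8 ⊕ ℤ/16 ⊕ ℤ/32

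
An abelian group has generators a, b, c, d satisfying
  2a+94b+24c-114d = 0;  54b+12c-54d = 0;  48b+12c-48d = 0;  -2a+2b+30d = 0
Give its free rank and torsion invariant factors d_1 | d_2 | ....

Answer: M ≅ ℤ/2 ⊕ ℤ/6 ⊕ ℤ/12 ⊕ ℤ/12

Derivation:
rank_ℚ(R)=4; free=4−4=0
SNF(R) diag = [2, 6, 12, 12] → torsion [2, 6, 12, 12]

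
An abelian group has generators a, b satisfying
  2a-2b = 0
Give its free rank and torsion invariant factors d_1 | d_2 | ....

Answer: M ≅ ℤ^1 ⊕ ℤ/2

Derivation:
rank_ℚ(R)=1; free=2−1=1
SNF(R) diag = [2] → torsion [2]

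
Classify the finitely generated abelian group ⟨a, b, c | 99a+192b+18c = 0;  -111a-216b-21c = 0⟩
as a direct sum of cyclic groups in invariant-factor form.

rank_ℚ(R)=2; free=3−2=1
SNF(R) diag = [3, 3] → torsion [3, 3]

Answer: M ≅ ℤ^1 ⊕ ℤ/3 ⊕ ℤ/3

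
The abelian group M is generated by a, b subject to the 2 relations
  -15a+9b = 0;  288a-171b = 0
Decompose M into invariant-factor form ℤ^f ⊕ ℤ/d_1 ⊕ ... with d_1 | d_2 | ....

Answer: M ≅ ℤ/3 ⊕ ℤ/9

Derivation:
rank_ℚ(R)=2; free=2−2=0
SNF(R) diag = [3, 9] → torsion [3, 9]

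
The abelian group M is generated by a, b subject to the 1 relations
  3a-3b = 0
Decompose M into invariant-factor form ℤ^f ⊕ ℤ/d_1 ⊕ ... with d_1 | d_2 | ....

Answer: M ≅ ℤ^1 ⊕ ℤ/3

Derivation:
rank_ℚ(R)=1; free=2−1=1
SNF(R) diag = [3] → torsion [3]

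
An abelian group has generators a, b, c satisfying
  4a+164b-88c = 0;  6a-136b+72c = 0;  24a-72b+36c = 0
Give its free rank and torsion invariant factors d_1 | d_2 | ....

rank_ℚ(R)=3; free=3−3=0
SNF(R) diag = [2, 4, 12] → torsion [2, 4, 12]

Answer: M ≅ ℤ/2 ⊕ ℤ/4 ⊕ ℤ/12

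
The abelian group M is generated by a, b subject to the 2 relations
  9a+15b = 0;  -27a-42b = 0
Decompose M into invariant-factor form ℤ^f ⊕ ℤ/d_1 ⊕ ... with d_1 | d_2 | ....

rank_ℚ(R)=2; free=2−2=0
SNF(R) diag = [3, 9] → torsion [3, 9]

Answer: M ≅ ℤ/3 ⊕ ℤ/9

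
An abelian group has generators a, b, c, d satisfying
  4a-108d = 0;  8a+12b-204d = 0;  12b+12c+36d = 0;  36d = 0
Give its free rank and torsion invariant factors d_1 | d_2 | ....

Answer: M ≅ ℤ/4 ⊕ ℤ/12 ⊕ ℤ/12 ⊕ ℤ/36

Derivation:
rank_ℚ(R)=4; free=4−4=0
SNF(R) diag = [4, 12, 12, 36] → torsion [4, 12, 12, 36]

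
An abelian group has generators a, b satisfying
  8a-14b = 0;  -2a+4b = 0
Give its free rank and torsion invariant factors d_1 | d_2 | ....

rank_ℚ(R)=2; free=2−2=0
SNF(R) diag = [2, 2] → torsion [2, 2]

Answer: M ≅ ℤ/2 ⊕ ℤ/2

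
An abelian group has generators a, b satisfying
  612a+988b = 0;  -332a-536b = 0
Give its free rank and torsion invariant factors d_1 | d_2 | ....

Answer: M ≅ ℤ/4 ⊕ ℤ/4

Derivation:
rank_ℚ(R)=2; free=2−2=0
SNF(R) diag = [4, 4] → torsion [4, 4]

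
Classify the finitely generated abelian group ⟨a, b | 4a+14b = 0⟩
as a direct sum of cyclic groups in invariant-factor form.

Answer: M ≅ ℤ^1 ⊕ ℤ/2

Derivation:
rank_ℚ(R)=1; free=2−1=1
SNF(R) diag = [2] → torsion [2]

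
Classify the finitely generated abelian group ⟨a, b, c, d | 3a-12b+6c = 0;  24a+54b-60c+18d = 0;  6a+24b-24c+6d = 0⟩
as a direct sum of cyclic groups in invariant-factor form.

rank_ℚ(R)=3; free=4−3=1
SNF(R) diag = [3, 6, 6] → torsion [3, 6, 6]

Answer: M ≅ ℤ^1 ⊕ ℤ/3 ⊕ ℤ/6 ⊕ ℤ/6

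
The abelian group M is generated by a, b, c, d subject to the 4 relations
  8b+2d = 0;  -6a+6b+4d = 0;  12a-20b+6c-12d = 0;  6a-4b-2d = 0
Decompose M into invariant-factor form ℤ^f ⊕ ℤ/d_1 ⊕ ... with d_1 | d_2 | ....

rank_ℚ(R)=4; free=4−4=0
SNF(R) diag = [2, 2, 6, 18] → torsion [2, 2, 6, 18]

Answer: M ≅ ℤ/2 ⊕ ℤ/2 ⊕ ℤ/6 ⊕ ℤ/18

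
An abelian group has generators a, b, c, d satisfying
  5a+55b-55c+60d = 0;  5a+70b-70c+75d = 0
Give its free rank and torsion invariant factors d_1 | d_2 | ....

Answer: M ≅ ℤ^2 ⊕ ℤ/5 ⊕ ℤ/15

Derivation:
rank_ℚ(R)=2; free=4−2=2
SNF(R) diag = [5, 15] → torsion [5, 15]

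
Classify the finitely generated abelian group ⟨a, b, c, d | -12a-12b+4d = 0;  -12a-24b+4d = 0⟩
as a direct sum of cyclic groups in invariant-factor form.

Answer: M ≅ ℤ^2 ⊕ ℤ/4 ⊕ ℤ/12

Derivation:
rank_ℚ(R)=2; free=4−2=2
SNF(R) diag = [4, 12] → torsion [4, 12]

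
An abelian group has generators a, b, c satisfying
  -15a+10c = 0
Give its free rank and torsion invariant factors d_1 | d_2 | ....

Answer: M ≅ ℤ^2 ⊕ ℤ/5

Derivation:
rank_ℚ(R)=1; free=3−1=2
SNF(R) diag = [5] → torsion [5]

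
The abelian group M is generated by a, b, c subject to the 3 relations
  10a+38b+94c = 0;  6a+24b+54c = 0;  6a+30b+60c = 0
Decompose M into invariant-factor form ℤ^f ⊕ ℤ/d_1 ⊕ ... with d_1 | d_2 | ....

Answer: M ≅ ℤ/2 ⊕ ℤ/6 ⊕ ℤ/18

Derivation:
rank_ℚ(R)=3; free=3−3=0
SNF(R) diag = [2, 6, 18] → torsion [2, 6, 18]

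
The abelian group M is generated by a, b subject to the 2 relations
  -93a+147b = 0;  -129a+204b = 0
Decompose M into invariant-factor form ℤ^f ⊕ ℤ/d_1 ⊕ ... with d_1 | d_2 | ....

Answer: M ≅ ℤ/3 ⊕ ℤ/3

Derivation:
rank_ℚ(R)=2; free=2−2=0
SNF(R) diag = [3, 3] → torsion [3, 3]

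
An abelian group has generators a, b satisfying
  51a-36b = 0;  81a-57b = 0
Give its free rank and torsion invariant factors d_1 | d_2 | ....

Answer: M ≅ ℤ/3 ⊕ ℤ/3

Derivation:
rank_ℚ(R)=2; free=2−2=0
SNF(R) diag = [3, 3] → torsion [3, 3]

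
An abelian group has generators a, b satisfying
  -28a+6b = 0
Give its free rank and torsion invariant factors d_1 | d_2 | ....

Answer: M ≅ ℤ^1 ⊕ ℤ/2

Derivation:
rank_ℚ(R)=1; free=2−1=1
SNF(R) diag = [2] → torsion [2]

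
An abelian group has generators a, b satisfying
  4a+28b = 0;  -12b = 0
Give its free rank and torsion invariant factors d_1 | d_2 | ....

rank_ℚ(R)=2; free=2−2=0
SNF(R) diag = [4, 12] → torsion [4, 12]

Answer: M ≅ ℤ/4 ⊕ ℤ/12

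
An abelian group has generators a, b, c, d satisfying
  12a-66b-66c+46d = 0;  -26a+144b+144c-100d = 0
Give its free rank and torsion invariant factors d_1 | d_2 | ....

rank_ℚ(R)=2; free=4−2=2
SNF(R) diag = [2, 2] → torsion [2, 2]

Answer: M ≅ ℤ^2 ⊕ ℤ/2 ⊕ ℤ/2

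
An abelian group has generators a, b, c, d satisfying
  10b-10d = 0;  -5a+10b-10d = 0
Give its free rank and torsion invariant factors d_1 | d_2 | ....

rank_ℚ(R)=2; free=4−2=2
SNF(R) diag = [5, 10] → torsion [5, 10]

Answer: M ≅ ℤ^2 ⊕ ℤ/5 ⊕ ℤ/10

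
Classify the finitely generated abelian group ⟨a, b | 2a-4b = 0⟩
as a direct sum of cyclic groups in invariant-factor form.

rank_ℚ(R)=1; free=2−1=1
SNF(R) diag = [2] → torsion [2]

Answer: M ≅ ℤ^1 ⊕ ℤ/2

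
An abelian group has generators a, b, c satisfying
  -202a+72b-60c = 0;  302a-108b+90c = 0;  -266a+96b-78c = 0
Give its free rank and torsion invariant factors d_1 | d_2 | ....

rank_ℚ(R)=3; free=3−3=0
SNF(R) diag = [2, 6, 12] → torsion [2, 6, 12]

Answer: M ≅ ℤ/2 ⊕ ℤ/6 ⊕ ℤ/12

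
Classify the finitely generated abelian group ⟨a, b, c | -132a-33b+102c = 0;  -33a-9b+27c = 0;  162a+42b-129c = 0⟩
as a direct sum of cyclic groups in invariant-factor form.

rank_ℚ(R)=3; free=3−3=0
SNF(R) diag = [3, 3, 9] → torsion [3, 3, 9]

Answer: M ≅ ℤ/3 ⊕ ℤ/3 ⊕ ℤ/9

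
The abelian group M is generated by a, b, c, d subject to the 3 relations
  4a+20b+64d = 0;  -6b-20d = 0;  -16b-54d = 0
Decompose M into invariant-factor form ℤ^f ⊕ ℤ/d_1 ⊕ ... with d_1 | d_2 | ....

Answer: M ≅ ℤ^1 ⊕ ℤ/2 ⊕ ℤ/2 ⊕ ℤ/4

Derivation:
rank_ℚ(R)=3; free=4−3=1
SNF(R) diag = [2, 2, 4] → torsion [2, 2, 4]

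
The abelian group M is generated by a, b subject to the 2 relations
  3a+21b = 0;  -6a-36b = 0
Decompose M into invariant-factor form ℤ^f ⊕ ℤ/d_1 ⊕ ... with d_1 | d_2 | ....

Answer: M ≅ ℤ/3 ⊕ ℤ/6

Derivation:
rank_ℚ(R)=2; free=2−2=0
SNF(R) diag = [3, 6] → torsion [3, 6]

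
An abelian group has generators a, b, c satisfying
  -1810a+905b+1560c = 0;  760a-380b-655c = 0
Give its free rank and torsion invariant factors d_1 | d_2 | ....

Answer: M ≅ ℤ^1 ⊕ ℤ/5 ⊕ ℤ/5

Derivation:
rank_ℚ(R)=2; free=3−2=1
SNF(R) diag = [5, 5] → torsion [5, 5]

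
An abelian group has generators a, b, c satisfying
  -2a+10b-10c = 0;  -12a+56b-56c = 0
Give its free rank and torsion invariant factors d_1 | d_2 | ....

rank_ℚ(R)=2; free=3−2=1
SNF(R) diag = [2, 4] → torsion [2, 4]

Answer: M ≅ ℤ^1 ⊕ ℤ/2 ⊕ ℤ/4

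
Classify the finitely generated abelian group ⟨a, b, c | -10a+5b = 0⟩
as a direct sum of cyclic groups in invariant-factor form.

rank_ℚ(R)=1; free=3−1=2
SNF(R) diag = [5] → torsion [5]

Answer: M ≅ ℤ^2 ⊕ ℤ/5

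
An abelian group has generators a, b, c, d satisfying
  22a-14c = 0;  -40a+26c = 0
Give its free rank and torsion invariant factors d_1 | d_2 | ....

Answer: M ≅ ℤ^2 ⊕ ℤ/2 ⊕ ℤ/6

Derivation:
rank_ℚ(R)=2; free=4−2=2
SNF(R) diag = [2, 6] → torsion [2, 6]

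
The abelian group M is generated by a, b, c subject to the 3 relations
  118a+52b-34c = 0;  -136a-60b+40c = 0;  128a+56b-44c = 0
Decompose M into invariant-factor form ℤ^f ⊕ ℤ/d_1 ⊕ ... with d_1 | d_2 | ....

rank_ℚ(R)=3; free=3−3=0
SNF(R) diag = [2, 4, 12] → torsion [2, 4, 12]

Answer: M ≅ ℤ/2 ⊕ ℤ/4 ⊕ ℤ/12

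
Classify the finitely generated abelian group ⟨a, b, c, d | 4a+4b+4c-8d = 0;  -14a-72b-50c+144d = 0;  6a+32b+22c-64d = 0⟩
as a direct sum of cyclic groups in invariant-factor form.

rank_ℚ(R)=3; free=4−3=1
SNF(R) diag = [2, 4, 4] → torsion [2, 4, 4]

Answer: M ≅ ℤ^1 ⊕ ℤ/2 ⊕ ℤ/4 ⊕ ℤ/4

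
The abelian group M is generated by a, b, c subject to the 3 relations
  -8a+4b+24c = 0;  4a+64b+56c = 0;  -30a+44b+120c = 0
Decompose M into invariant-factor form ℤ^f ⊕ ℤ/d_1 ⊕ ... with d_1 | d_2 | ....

rank_ℚ(R)=3; free=3−3=0
SNF(R) diag = [2, 4, 8] → torsion [2, 4, 8]

Answer: M ≅ ℤ/2 ⊕ ℤ/4 ⊕ ℤ/8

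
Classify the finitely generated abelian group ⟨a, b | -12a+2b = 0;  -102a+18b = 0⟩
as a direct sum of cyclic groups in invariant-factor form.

Answer: M ≅ ℤ/2 ⊕ ℤ/6

Derivation:
rank_ℚ(R)=2; free=2−2=0
SNF(R) diag = [2, 6] → torsion [2, 6]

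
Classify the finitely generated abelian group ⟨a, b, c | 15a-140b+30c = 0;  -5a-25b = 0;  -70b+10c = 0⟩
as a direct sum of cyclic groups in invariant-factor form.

Answer: M ≅ ℤ/5 ⊕ ℤ/5 ⊕ ℤ/10

Derivation:
rank_ℚ(R)=3; free=3−3=0
SNF(R) diag = [5, 5, 10] → torsion [5, 5, 10]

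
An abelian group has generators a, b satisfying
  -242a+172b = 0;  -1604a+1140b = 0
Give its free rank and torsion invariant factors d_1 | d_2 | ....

rank_ℚ(R)=2; free=2−2=0
SNF(R) diag = [2, 4] → torsion [2, 4]

Answer: M ≅ ℤ/2 ⊕ ℤ/4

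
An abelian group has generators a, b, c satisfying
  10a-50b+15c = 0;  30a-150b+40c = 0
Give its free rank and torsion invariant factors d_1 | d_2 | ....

rank_ℚ(R)=2; free=3−2=1
SNF(R) diag = [5, 10] → torsion [5, 10]

Answer: M ≅ ℤ^1 ⊕ ℤ/5 ⊕ ℤ/10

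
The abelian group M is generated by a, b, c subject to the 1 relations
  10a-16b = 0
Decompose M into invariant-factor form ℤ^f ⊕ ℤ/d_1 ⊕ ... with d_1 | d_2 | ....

rank_ℚ(R)=1; free=3−1=2
SNF(R) diag = [2] → torsion [2]

Answer: M ≅ ℤ^2 ⊕ ℤ/2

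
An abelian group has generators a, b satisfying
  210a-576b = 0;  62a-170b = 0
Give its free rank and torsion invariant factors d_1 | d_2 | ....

Answer: M ≅ ℤ/2 ⊕ ℤ/6

Derivation:
rank_ℚ(R)=2; free=2−2=0
SNF(R) diag = [2, 6] → torsion [2, 6]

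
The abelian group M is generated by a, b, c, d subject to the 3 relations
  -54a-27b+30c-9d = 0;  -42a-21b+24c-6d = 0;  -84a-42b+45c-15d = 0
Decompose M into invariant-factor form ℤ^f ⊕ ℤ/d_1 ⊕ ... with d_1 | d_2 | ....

rank_ℚ(R)=3; free=4−3=1
SNF(R) diag = [3, 3, 3] → torsion [3, 3, 3]

Answer: M ≅ ℤ^1 ⊕ ℤ/3 ⊕ ℤ/3 ⊕ ℤ/3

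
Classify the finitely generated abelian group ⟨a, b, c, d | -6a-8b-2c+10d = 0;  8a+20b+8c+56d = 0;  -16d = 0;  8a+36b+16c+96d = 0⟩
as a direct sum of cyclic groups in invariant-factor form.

rank_ℚ(R)=4; free=4−4=0
SNF(R) diag = [2, 4, 8, 16] → torsion [2, 4, 8, 16]

Answer: M ≅ ℤ/2 ⊕ ℤ/4 ⊕ ℤ/8 ⊕ ℤ/16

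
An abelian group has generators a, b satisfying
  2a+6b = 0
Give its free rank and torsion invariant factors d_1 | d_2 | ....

Answer: M ≅ ℤ^1 ⊕ ℤ/2

Derivation:
rank_ℚ(R)=1; free=2−1=1
SNF(R) diag = [2] → torsion [2]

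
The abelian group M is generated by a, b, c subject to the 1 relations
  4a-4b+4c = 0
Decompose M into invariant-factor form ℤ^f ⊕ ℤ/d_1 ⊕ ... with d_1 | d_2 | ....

Answer: M ≅ ℤ^2 ⊕ ℤ/4

Derivation:
rank_ℚ(R)=1; free=3−1=2
SNF(R) diag = [4] → torsion [4]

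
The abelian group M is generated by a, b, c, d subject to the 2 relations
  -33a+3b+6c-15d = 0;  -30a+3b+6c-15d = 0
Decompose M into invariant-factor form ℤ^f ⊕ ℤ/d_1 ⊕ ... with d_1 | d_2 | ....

Answer: M ≅ ℤ^2 ⊕ ℤ/3 ⊕ ℤ/3

Derivation:
rank_ℚ(R)=2; free=4−2=2
SNF(R) diag = [3, 3] → torsion [3, 3]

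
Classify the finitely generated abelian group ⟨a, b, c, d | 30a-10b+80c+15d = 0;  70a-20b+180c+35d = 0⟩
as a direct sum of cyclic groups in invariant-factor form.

rank_ℚ(R)=2; free=4−2=2
SNF(R) diag = [5, 10] → torsion [5, 10]

Answer: M ≅ ℤ^2 ⊕ ℤ/5 ⊕ ℤ/10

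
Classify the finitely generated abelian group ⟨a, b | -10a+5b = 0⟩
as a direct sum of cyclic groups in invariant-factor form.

rank_ℚ(R)=1; free=2−1=1
SNF(R) diag = [5] → torsion [5]

Answer: M ≅ ℤ^1 ⊕ ℤ/5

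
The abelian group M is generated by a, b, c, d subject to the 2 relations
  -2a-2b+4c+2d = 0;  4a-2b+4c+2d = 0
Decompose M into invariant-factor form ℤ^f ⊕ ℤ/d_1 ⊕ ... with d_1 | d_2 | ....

rank_ℚ(R)=2; free=4−2=2
SNF(R) diag = [2, 6] → torsion [2, 6]

Answer: M ≅ ℤ^2 ⊕ ℤ/2 ⊕ ℤ/6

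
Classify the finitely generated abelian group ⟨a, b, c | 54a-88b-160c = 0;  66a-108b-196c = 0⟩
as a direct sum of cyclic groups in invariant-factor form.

rank_ℚ(R)=2; free=3−2=1
SNF(R) diag = [2, 4] → torsion [2, 4]

Answer: M ≅ ℤ^1 ⊕ ℤ/2 ⊕ ℤ/4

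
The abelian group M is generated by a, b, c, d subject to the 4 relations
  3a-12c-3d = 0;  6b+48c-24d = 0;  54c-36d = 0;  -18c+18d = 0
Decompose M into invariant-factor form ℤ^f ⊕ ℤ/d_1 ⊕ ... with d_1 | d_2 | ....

rank_ℚ(R)=4; free=4−4=0
SNF(R) diag = [3, 6, 18, 18] → torsion [3, 6, 18, 18]

Answer: M ≅ ℤ/3 ⊕ ℤ/6 ⊕ ℤ/18 ⊕ ℤ/18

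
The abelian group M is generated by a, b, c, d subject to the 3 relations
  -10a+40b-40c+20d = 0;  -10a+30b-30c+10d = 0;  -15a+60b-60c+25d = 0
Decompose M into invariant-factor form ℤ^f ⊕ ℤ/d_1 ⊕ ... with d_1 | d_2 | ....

Answer: M ≅ ℤ^1 ⊕ ℤ/5 ⊕ ℤ/10 ⊕ ℤ/10

Derivation:
rank_ℚ(R)=3; free=4−3=1
SNF(R) diag = [5, 10, 10] → torsion [5, 10, 10]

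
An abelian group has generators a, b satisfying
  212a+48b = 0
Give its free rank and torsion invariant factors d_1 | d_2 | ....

Answer: M ≅ ℤ^1 ⊕ ℤ/4

Derivation:
rank_ℚ(R)=1; free=2−1=1
SNF(R) diag = [4] → torsion [4]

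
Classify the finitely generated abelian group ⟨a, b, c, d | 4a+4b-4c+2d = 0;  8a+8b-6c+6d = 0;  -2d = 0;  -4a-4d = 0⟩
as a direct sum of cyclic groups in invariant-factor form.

rank_ℚ(R)=4; free=4−4=0
SNF(R) diag = [2, 2, 4, 4] → torsion [2, 2, 4, 4]

Answer: M ≅ ℤ/2 ⊕ ℤ/2 ⊕ ℤ/4 ⊕ ℤ/4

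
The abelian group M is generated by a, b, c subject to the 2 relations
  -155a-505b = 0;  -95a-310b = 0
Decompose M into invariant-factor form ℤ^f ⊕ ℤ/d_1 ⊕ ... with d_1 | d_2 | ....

rank_ℚ(R)=2; free=3−2=1
SNF(R) diag = [5, 15] → torsion [5, 15]

Answer: M ≅ ℤ^1 ⊕ ℤ/5 ⊕ ℤ/15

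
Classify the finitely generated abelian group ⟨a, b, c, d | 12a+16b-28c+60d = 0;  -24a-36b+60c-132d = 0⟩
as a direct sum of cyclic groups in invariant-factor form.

rank_ℚ(R)=2; free=4−2=2
SNF(R) diag = [4, 12] → torsion [4, 12]

Answer: M ≅ ℤ^2 ⊕ ℤ/4 ⊕ ℤ/12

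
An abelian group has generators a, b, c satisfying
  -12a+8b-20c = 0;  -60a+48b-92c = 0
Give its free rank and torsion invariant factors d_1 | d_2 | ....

Answer: M ≅ ℤ^1 ⊕ ℤ/4 ⊕ ℤ/8

Derivation:
rank_ℚ(R)=2; free=3−2=1
SNF(R) diag = [4, 8] → torsion [4, 8]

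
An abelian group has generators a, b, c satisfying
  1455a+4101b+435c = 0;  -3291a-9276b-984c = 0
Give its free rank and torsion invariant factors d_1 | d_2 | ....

Answer: M ≅ ℤ^1 ⊕ ℤ/3 ⊕ ℤ/9

Derivation:
rank_ℚ(R)=2; free=3−2=1
SNF(R) diag = [3, 9] → torsion [3, 9]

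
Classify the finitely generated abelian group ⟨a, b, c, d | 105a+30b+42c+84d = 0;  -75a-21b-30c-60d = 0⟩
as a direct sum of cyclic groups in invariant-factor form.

Answer: M ≅ ℤ^2 ⊕ ℤ/3 ⊕ ℤ/3

Derivation:
rank_ℚ(R)=2; free=4−2=2
SNF(R) diag = [3, 3] → torsion [3, 3]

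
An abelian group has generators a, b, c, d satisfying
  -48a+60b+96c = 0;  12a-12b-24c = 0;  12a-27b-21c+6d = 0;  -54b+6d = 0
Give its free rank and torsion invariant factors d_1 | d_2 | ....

Answer: M ≅ ℤ/3 ⊕ ℤ/6 ⊕ ℤ/12 ⊕ ℤ/12

Derivation:
rank_ℚ(R)=4; free=4−4=0
SNF(R) diag = [3, 6, 12, 12] → torsion [3, 6, 12, 12]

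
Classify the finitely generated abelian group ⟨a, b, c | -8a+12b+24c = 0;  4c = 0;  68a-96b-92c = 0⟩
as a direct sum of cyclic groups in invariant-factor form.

Answer: M ≅ ℤ/4 ⊕ ℤ/4 ⊕ ℤ/12

Derivation:
rank_ℚ(R)=3; free=3−3=0
SNF(R) diag = [4, 4, 12] → torsion [4, 4, 12]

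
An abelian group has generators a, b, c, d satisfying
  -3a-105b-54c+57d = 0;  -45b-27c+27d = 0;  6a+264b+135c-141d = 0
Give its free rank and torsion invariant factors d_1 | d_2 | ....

Answer: M ≅ ℤ^1 ⊕ ℤ/3 ⊕ ℤ/9 ⊕ ℤ/27

Derivation:
rank_ℚ(R)=3; free=4−3=1
SNF(R) diag = [3, 9, 27] → torsion [3, 9, 27]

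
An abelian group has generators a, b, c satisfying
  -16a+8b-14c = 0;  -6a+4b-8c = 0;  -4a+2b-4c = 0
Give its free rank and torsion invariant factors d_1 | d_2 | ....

Answer: M ≅ ℤ/2 ⊕ ℤ/2 ⊕ ℤ/2

Derivation:
rank_ℚ(R)=3; free=3−3=0
SNF(R) diag = [2, 2, 2] → torsion [2, 2, 2]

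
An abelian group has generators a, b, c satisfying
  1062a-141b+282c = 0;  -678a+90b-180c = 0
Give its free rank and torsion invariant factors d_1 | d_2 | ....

Answer: M ≅ ℤ^1 ⊕ ℤ/3 ⊕ ℤ/6

Derivation:
rank_ℚ(R)=2; free=3−2=1
SNF(R) diag = [3, 6] → torsion [3, 6]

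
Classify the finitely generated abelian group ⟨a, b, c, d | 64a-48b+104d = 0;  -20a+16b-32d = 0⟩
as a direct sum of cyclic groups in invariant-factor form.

Answer: M ≅ ℤ^2 ⊕ ℤ/4 ⊕ ℤ/8

Derivation:
rank_ℚ(R)=2; free=4−2=2
SNF(R) diag = [4, 8] → torsion [4, 8]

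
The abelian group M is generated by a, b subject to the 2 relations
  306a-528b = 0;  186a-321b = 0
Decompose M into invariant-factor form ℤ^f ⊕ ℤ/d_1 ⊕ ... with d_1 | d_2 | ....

rank_ℚ(R)=2; free=2−2=0
SNF(R) diag = [3, 6] → torsion [3, 6]

Answer: M ≅ ℤ/3 ⊕ ℤ/6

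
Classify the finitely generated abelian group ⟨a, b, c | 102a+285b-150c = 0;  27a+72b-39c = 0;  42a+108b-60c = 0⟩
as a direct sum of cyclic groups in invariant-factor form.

rank_ℚ(R)=3; free=3−3=0
SNF(R) diag = [3, 3, 6] → torsion [3, 3, 6]

Answer: M ≅ ℤ/3 ⊕ ℤ/3 ⊕ ℤ/6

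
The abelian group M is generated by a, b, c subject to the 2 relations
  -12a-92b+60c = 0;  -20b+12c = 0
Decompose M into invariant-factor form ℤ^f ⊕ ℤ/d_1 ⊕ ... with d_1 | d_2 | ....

Answer: M ≅ ℤ^1 ⊕ ℤ/4 ⊕ ℤ/12

Derivation:
rank_ℚ(R)=2; free=3−2=1
SNF(R) diag = [4, 12] → torsion [4, 12]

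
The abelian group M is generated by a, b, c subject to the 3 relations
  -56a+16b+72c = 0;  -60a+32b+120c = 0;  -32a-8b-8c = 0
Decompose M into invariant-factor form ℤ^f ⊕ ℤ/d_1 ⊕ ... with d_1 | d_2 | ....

Answer: M ≅ ℤ/4 ⊕ ℤ/8 ⊕ ℤ/8

Derivation:
rank_ℚ(R)=3; free=3−3=0
SNF(R) diag = [4, 8, 8] → torsion [4, 8, 8]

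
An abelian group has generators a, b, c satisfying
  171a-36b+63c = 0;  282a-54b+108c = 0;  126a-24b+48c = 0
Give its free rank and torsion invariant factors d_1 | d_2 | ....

Answer: M ≅ ℤ/3 ⊕ ℤ/6 ⊕ ℤ/18

Derivation:
rank_ℚ(R)=3; free=3−3=0
SNF(R) diag = [3, 6, 18] → torsion [3, 6, 18]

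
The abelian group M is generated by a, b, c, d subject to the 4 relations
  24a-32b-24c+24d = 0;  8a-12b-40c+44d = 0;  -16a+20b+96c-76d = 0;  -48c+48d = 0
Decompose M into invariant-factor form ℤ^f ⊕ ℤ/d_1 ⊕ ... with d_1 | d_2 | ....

Answer: M ≅ ℤ/4 ⊕ ℤ/8 ⊕ ℤ/16 ⊕ ℤ/48

Derivation:
rank_ℚ(R)=4; free=4−4=0
SNF(R) diag = [4, 8, 16, 48] → torsion [4, 8, 16, 48]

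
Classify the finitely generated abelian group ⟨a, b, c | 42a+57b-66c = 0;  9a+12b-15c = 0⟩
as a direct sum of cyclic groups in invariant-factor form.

Answer: M ≅ ℤ^1 ⊕ ℤ/3 ⊕ ℤ/3

Derivation:
rank_ℚ(R)=2; free=3−2=1
SNF(R) diag = [3, 3] → torsion [3, 3]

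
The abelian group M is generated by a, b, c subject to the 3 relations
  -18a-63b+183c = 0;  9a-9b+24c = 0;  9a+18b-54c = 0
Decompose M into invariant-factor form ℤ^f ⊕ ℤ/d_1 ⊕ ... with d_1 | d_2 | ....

rank_ℚ(R)=3; free=3−3=0
SNF(R) diag = [3, 9, 27] → torsion [3, 9, 27]

Answer: M ≅ ℤ/3 ⊕ ℤ/9 ⊕ ℤ/27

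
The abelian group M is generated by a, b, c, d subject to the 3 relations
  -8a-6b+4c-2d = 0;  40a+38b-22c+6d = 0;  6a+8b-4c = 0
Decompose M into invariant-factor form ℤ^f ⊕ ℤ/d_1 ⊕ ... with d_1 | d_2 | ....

rank_ℚ(R)=3; free=4−3=1
SNF(R) diag = [2, 2, 2] → torsion [2, 2, 2]

Answer: M ≅ ℤ^1 ⊕ ℤ/2 ⊕ ℤ/2 ⊕ ℤ/2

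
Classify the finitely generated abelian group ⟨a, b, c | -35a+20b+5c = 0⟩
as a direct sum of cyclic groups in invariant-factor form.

rank_ℚ(R)=1; free=3−1=2
SNF(R) diag = [5] → torsion [5]

Answer: M ≅ ℤ^2 ⊕ ℤ/5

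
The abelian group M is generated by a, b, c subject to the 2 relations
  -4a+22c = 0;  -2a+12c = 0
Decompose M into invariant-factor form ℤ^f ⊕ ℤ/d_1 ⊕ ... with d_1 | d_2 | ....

rank_ℚ(R)=2; free=3−2=1
SNF(R) diag = [2, 2] → torsion [2, 2]

Answer: M ≅ ℤ^1 ⊕ ℤ/2 ⊕ ℤ/2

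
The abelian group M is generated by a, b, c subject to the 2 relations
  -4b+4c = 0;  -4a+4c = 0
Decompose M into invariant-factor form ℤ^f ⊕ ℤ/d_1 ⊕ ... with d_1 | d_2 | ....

rank_ℚ(R)=2; free=3−2=1
SNF(R) diag = [4, 4] → torsion [4, 4]

Answer: M ≅ ℤ^1 ⊕ ℤ/4 ⊕ ℤ/4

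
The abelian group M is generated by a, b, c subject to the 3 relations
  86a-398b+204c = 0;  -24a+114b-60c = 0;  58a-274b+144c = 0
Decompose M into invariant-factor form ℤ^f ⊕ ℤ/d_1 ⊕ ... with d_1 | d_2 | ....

Answer: M ≅ ℤ/2 ⊕ ℤ/6 ⊕ ℤ/12

Derivation:
rank_ℚ(R)=3; free=3−3=0
SNF(R) diag = [2, 6, 12] → torsion [2, 6, 12]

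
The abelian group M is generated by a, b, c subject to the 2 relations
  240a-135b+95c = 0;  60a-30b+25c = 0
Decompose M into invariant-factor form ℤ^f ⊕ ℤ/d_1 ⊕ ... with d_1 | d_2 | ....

Answer: M ≅ ℤ^1 ⊕ ℤ/5 ⊕ ℤ/15

Derivation:
rank_ℚ(R)=2; free=3−2=1
SNF(R) diag = [5, 15] → torsion [5, 15]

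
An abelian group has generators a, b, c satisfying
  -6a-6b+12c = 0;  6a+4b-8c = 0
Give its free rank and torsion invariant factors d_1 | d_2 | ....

rank_ℚ(R)=2; free=3−2=1
SNF(R) diag = [2, 6] → torsion [2, 6]

Answer: M ≅ ℤ^1 ⊕ ℤ/2 ⊕ ℤ/6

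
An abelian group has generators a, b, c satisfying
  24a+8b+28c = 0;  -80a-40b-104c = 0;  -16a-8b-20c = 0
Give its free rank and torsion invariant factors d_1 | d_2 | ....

Answer: M ≅ ℤ/4 ⊕ ℤ/8 ⊕ ℤ/8

Derivation:
rank_ℚ(R)=3; free=3−3=0
SNF(R) diag = [4, 8, 8] → torsion [4, 8, 8]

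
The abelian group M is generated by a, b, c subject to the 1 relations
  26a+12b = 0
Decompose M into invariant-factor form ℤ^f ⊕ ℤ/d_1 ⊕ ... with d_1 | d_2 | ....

Answer: M ≅ ℤ^2 ⊕ ℤ/2

Derivation:
rank_ℚ(R)=1; free=3−1=2
SNF(R) diag = [2] → torsion [2]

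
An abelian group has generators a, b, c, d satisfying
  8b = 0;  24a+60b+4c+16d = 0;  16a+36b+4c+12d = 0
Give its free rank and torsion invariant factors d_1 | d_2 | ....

rank_ℚ(R)=3; free=4−3=1
SNF(R) diag = [4, 4, 8] → torsion [4, 4, 8]

Answer: M ≅ ℤ^1 ⊕ ℤ/4 ⊕ ℤ/4 ⊕ ℤ/8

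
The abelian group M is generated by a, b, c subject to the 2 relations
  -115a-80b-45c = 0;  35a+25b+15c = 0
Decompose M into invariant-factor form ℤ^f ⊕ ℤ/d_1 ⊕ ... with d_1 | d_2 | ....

rank_ℚ(R)=2; free=3−2=1
SNF(R) diag = [5, 15] → torsion [5, 15]

Answer: M ≅ ℤ^1 ⊕ ℤ/5 ⊕ ℤ/15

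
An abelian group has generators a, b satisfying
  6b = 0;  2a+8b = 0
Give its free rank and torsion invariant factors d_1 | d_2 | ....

rank_ℚ(R)=2; free=2−2=0
SNF(R) diag = [2, 6] → torsion [2, 6]

Answer: M ≅ ℤ/2 ⊕ ℤ/6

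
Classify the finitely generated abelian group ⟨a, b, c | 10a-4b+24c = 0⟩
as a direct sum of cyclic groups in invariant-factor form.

Answer: M ≅ ℤ^2 ⊕ ℤ/2

Derivation:
rank_ℚ(R)=1; free=3−1=2
SNF(R) diag = [2] → torsion [2]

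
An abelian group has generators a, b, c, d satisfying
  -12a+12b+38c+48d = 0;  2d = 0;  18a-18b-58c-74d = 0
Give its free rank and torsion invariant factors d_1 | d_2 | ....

Answer: M ≅ ℤ^1 ⊕ ℤ/2 ⊕ ℤ/2 ⊕ ℤ/6

Derivation:
rank_ℚ(R)=3; free=4−3=1
SNF(R) diag = [2, 2, 6] → torsion [2, 2, 6]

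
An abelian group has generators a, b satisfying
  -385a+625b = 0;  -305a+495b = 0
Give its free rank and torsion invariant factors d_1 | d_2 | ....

rank_ℚ(R)=2; free=2−2=0
SNF(R) diag = [5, 10] → torsion [5, 10]

Answer: M ≅ ℤ/5 ⊕ ℤ/10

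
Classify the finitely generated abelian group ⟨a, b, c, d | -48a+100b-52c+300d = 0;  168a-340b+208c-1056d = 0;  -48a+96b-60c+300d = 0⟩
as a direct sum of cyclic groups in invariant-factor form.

Answer: M ≅ ℤ^1 ⊕ ℤ/4 ⊕ ℤ/12 ⊕ ℤ/24

Derivation:
rank_ℚ(R)=3; free=4−3=1
SNF(R) diag = [4, 12, 24] → torsion [4, 12, 24]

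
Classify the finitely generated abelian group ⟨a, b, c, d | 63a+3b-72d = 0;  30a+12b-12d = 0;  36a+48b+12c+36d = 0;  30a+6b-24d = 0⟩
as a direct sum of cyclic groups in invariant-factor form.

rank_ℚ(R)=4; free=4−4=0
SNF(R) diag = [3, 6, 12, 24] → torsion [3, 6, 12, 24]

Answer: M ≅ ℤ/3 ⊕ ℤ/6 ⊕ ℤ/12 ⊕ ℤ/24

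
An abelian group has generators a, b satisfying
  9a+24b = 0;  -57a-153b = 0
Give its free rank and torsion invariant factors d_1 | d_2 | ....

rank_ℚ(R)=2; free=2−2=0
SNF(R) diag = [3, 3] → torsion [3, 3]

Answer: M ≅ ℤ/3 ⊕ ℤ/3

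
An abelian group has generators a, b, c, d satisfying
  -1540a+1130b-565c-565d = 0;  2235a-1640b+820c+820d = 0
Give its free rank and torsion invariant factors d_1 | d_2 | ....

Answer: M ≅ ℤ^2 ⊕ ℤ/5 ⊕ ℤ/5

Derivation:
rank_ℚ(R)=2; free=4−2=2
SNF(R) diag = [5, 5] → torsion [5, 5]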